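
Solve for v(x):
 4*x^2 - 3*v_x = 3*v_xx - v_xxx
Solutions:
 v(x) = C1 + C2*exp(x*(3 - sqrt(21))/2) + C3*exp(x*(3 + sqrt(21))/2) + 4*x^3/9 - 4*x^2/3 + 32*x/9


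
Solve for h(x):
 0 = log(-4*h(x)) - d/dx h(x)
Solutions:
 -Integral(1/(log(-_y) + 2*log(2)), (_y, h(x))) = C1 - x


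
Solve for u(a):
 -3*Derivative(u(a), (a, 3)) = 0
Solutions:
 u(a) = C1 + C2*a + C3*a^2


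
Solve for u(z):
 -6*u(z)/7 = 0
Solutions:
 u(z) = 0


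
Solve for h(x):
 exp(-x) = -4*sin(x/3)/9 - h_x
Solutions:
 h(x) = C1 + 4*cos(x/3)/3 + exp(-x)


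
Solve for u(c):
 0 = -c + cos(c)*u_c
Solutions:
 u(c) = C1 + Integral(c/cos(c), c)


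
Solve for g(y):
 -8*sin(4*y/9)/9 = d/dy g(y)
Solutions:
 g(y) = C1 + 2*cos(4*y/9)


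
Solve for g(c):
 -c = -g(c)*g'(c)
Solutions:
 g(c) = -sqrt(C1 + c^2)
 g(c) = sqrt(C1 + c^2)


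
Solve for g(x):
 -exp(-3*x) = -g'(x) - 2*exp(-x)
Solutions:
 g(x) = C1 + 2*exp(-x) - exp(-3*x)/3


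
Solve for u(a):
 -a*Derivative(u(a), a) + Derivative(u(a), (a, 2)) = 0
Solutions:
 u(a) = C1 + C2*erfi(sqrt(2)*a/2)


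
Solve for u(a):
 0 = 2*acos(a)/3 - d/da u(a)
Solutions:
 u(a) = C1 + 2*a*acos(a)/3 - 2*sqrt(1 - a^2)/3


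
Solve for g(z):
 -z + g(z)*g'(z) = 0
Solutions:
 g(z) = -sqrt(C1 + z^2)
 g(z) = sqrt(C1 + z^2)


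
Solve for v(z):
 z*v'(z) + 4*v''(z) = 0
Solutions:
 v(z) = C1 + C2*erf(sqrt(2)*z/4)


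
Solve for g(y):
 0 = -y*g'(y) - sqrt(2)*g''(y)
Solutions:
 g(y) = C1 + C2*erf(2^(1/4)*y/2)


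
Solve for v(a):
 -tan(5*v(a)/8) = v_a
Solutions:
 v(a) = -8*asin(C1*exp(-5*a/8))/5 + 8*pi/5
 v(a) = 8*asin(C1*exp(-5*a/8))/5


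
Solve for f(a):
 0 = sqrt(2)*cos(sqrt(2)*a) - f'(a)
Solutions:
 f(a) = C1 + sin(sqrt(2)*a)


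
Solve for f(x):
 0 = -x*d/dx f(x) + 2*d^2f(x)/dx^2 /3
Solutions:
 f(x) = C1 + C2*erfi(sqrt(3)*x/2)


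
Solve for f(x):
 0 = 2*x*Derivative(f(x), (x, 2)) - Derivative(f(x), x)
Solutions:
 f(x) = C1 + C2*x^(3/2)


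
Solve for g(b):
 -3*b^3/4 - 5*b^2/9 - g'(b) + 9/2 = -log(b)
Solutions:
 g(b) = C1 - 3*b^4/16 - 5*b^3/27 + b*log(b) + 7*b/2


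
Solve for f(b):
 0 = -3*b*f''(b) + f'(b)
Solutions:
 f(b) = C1 + C2*b^(4/3)


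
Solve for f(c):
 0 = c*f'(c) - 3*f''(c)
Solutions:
 f(c) = C1 + C2*erfi(sqrt(6)*c/6)


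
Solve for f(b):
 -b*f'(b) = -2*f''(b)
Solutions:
 f(b) = C1 + C2*erfi(b/2)


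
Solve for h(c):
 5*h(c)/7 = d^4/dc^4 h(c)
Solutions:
 h(c) = C1*exp(-5^(1/4)*7^(3/4)*c/7) + C2*exp(5^(1/4)*7^(3/4)*c/7) + C3*sin(5^(1/4)*7^(3/4)*c/7) + C4*cos(5^(1/4)*7^(3/4)*c/7)


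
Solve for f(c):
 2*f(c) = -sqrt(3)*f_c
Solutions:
 f(c) = C1*exp(-2*sqrt(3)*c/3)


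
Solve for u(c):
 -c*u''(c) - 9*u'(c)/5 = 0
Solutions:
 u(c) = C1 + C2/c^(4/5)


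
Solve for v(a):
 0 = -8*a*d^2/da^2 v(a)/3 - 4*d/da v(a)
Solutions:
 v(a) = C1 + C2/sqrt(a)


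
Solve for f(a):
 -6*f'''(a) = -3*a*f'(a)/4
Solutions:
 f(a) = C1 + Integral(C2*airyai(a/2) + C3*airybi(a/2), a)


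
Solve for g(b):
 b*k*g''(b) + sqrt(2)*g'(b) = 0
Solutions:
 g(b) = C1 + b^(((re(k) - sqrt(2))*re(k) + im(k)^2)/(re(k)^2 + im(k)^2))*(C2*sin(sqrt(2)*log(b)*Abs(im(k))/(re(k)^2 + im(k)^2)) + C3*cos(sqrt(2)*log(b)*im(k)/(re(k)^2 + im(k)^2)))


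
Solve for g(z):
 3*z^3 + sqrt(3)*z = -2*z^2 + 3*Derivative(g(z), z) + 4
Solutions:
 g(z) = C1 + z^4/4 + 2*z^3/9 + sqrt(3)*z^2/6 - 4*z/3


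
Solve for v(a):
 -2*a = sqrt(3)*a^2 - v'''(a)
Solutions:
 v(a) = C1 + C2*a + C3*a^2 + sqrt(3)*a^5/60 + a^4/12


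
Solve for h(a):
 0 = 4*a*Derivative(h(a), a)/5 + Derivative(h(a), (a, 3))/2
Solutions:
 h(a) = C1 + Integral(C2*airyai(-2*5^(2/3)*a/5) + C3*airybi(-2*5^(2/3)*a/5), a)


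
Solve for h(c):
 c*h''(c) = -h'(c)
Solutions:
 h(c) = C1 + C2*log(c)


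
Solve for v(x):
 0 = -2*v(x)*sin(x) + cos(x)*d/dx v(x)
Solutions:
 v(x) = C1/cos(x)^2


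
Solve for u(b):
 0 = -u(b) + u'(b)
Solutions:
 u(b) = C1*exp(b)


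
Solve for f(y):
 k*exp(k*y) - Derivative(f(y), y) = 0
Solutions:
 f(y) = C1 + exp(k*y)


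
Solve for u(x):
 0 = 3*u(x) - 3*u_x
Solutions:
 u(x) = C1*exp(x)


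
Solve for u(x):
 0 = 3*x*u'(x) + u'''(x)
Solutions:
 u(x) = C1 + Integral(C2*airyai(-3^(1/3)*x) + C3*airybi(-3^(1/3)*x), x)


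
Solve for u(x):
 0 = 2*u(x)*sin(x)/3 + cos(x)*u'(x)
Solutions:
 u(x) = C1*cos(x)^(2/3)


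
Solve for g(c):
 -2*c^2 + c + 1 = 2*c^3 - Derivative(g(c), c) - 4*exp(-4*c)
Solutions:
 g(c) = C1 + c^4/2 + 2*c^3/3 - c^2/2 - c + exp(-4*c)


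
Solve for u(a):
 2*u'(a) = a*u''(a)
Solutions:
 u(a) = C1 + C2*a^3


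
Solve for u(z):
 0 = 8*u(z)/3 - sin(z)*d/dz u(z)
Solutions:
 u(z) = C1*(cos(z) - 1)^(4/3)/(cos(z) + 1)^(4/3)


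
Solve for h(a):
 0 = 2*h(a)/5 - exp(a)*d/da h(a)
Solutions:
 h(a) = C1*exp(-2*exp(-a)/5)


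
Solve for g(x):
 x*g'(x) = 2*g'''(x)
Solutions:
 g(x) = C1 + Integral(C2*airyai(2^(2/3)*x/2) + C3*airybi(2^(2/3)*x/2), x)


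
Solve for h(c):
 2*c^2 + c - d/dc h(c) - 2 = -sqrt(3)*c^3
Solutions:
 h(c) = C1 + sqrt(3)*c^4/4 + 2*c^3/3 + c^2/2 - 2*c


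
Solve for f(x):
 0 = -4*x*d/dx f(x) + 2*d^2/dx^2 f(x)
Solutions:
 f(x) = C1 + C2*erfi(x)


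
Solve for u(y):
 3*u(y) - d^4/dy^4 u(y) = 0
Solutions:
 u(y) = C1*exp(-3^(1/4)*y) + C2*exp(3^(1/4)*y) + C3*sin(3^(1/4)*y) + C4*cos(3^(1/4)*y)


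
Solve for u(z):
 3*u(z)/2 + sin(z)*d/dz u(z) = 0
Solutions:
 u(z) = C1*(cos(z) + 1)^(3/4)/(cos(z) - 1)^(3/4)


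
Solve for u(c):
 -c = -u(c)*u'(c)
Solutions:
 u(c) = -sqrt(C1 + c^2)
 u(c) = sqrt(C1 + c^2)


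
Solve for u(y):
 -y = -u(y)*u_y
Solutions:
 u(y) = -sqrt(C1 + y^2)
 u(y) = sqrt(C1 + y^2)


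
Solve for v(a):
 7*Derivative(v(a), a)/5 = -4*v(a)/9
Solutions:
 v(a) = C1*exp(-20*a/63)


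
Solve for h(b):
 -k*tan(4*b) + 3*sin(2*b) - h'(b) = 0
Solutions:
 h(b) = C1 + k*log(cos(4*b))/4 - 3*cos(2*b)/2


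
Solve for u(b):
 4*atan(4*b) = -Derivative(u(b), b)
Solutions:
 u(b) = C1 - 4*b*atan(4*b) + log(16*b^2 + 1)/2


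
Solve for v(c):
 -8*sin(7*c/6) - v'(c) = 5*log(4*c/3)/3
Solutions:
 v(c) = C1 - 5*c*log(c)/3 - 4*c*log(2) + c*log(3) + 2*c*log(6)/3 + 5*c/3 + 48*cos(7*c/6)/7


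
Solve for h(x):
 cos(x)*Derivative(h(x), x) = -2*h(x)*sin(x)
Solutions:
 h(x) = C1*cos(x)^2


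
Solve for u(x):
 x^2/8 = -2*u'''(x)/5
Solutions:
 u(x) = C1 + C2*x + C3*x^2 - x^5/192


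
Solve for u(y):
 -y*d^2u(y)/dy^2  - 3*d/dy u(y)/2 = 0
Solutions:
 u(y) = C1 + C2/sqrt(y)


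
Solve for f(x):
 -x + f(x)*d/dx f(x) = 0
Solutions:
 f(x) = -sqrt(C1 + x^2)
 f(x) = sqrt(C1 + x^2)


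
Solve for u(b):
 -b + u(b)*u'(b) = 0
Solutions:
 u(b) = -sqrt(C1 + b^2)
 u(b) = sqrt(C1 + b^2)


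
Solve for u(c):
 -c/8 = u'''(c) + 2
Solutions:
 u(c) = C1 + C2*c + C3*c^2 - c^4/192 - c^3/3


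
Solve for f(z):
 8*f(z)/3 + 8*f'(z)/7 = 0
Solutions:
 f(z) = C1*exp(-7*z/3)


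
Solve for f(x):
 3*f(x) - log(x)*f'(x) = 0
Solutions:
 f(x) = C1*exp(3*li(x))


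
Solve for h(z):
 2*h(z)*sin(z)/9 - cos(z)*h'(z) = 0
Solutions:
 h(z) = C1/cos(z)^(2/9)


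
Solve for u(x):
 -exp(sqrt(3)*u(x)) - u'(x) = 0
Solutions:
 u(x) = sqrt(3)*(2*log(1/(C1 + x)) - log(3))/6


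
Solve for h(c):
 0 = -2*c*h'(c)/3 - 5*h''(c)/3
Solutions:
 h(c) = C1 + C2*erf(sqrt(5)*c/5)


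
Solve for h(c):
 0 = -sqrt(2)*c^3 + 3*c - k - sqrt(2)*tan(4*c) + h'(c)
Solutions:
 h(c) = C1 + sqrt(2)*c^4/4 - 3*c^2/2 + c*k - sqrt(2)*log(cos(4*c))/4


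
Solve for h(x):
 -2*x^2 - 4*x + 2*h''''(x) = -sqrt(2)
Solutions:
 h(x) = C1 + C2*x + C3*x^2 + C4*x^3 + x^6/360 + x^5/60 - sqrt(2)*x^4/48


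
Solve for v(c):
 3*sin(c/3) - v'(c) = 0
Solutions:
 v(c) = C1 - 9*cos(c/3)


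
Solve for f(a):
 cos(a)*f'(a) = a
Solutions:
 f(a) = C1 + Integral(a/cos(a), a)


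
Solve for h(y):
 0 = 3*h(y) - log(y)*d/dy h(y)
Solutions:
 h(y) = C1*exp(3*li(y))


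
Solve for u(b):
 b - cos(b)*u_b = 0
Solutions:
 u(b) = C1 + Integral(b/cos(b), b)


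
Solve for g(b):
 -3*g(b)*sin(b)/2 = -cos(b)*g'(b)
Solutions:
 g(b) = C1/cos(b)^(3/2)


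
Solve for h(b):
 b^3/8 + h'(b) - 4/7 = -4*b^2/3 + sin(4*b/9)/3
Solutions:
 h(b) = C1 - b^4/32 - 4*b^3/9 + 4*b/7 - 3*cos(4*b/9)/4


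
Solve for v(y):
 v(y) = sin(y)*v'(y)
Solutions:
 v(y) = C1*sqrt(cos(y) - 1)/sqrt(cos(y) + 1)


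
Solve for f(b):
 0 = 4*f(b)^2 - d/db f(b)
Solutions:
 f(b) = -1/(C1 + 4*b)


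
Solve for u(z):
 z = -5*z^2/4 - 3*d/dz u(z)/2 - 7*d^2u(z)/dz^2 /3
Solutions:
 u(z) = C1 + C2*exp(-9*z/14) - 5*z^3/18 + 26*z^2/27 - 728*z/243


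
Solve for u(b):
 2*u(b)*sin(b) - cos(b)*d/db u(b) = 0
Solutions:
 u(b) = C1/cos(b)^2


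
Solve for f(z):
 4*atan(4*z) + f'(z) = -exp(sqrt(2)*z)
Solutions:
 f(z) = C1 - 4*z*atan(4*z) - sqrt(2)*exp(sqrt(2)*z)/2 + log(16*z^2 + 1)/2


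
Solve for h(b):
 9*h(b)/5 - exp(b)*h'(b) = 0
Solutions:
 h(b) = C1*exp(-9*exp(-b)/5)


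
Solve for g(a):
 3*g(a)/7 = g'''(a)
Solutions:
 g(a) = C3*exp(3^(1/3)*7^(2/3)*a/7) + (C1*sin(3^(5/6)*7^(2/3)*a/14) + C2*cos(3^(5/6)*7^(2/3)*a/14))*exp(-3^(1/3)*7^(2/3)*a/14)


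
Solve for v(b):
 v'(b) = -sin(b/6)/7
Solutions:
 v(b) = C1 + 6*cos(b/6)/7


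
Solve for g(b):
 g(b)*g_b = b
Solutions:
 g(b) = -sqrt(C1 + b^2)
 g(b) = sqrt(C1 + b^2)


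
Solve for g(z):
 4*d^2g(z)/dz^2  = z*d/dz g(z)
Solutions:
 g(z) = C1 + C2*erfi(sqrt(2)*z/4)


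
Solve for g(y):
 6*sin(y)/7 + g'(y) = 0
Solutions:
 g(y) = C1 + 6*cos(y)/7


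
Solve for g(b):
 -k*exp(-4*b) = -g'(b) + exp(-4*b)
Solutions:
 g(b) = C1 - k*exp(-4*b)/4 - exp(-4*b)/4


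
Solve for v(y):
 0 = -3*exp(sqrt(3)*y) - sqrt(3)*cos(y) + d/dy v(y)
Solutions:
 v(y) = C1 + sqrt(3)*exp(sqrt(3)*y) + sqrt(3)*sin(y)


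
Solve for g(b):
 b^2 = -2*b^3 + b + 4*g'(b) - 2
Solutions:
 g(b) = C1 + b^4/8 + b^3/12 - b^2/8 + b/2


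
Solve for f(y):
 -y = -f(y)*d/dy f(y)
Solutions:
 f(y) = -sqrt(C1 + y^2)
 f(y) = sqrt(C1 + y^2)


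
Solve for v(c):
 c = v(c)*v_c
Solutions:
 v(c) = -sqrt(C1 + c^2)
 v(c) = sqrt(C1 + c^2)


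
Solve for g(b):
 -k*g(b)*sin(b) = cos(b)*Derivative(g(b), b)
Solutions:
 g(b) = C1*exp(k*log(cos(b)))


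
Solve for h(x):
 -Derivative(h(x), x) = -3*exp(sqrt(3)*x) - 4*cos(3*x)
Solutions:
 h(x) = C1 + sqrt(3)*exp(sqrt(3)*x) + 4*sin(3*x)/3


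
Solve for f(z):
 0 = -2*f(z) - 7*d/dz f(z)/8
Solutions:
 f(z) = C1*exp(-16*z/7)


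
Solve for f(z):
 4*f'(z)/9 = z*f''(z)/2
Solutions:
 f(z) = C1 + C2*z^(17/9)


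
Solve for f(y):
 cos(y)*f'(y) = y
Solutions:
 f(y) = C1 + Integral(y/cos(y), y)


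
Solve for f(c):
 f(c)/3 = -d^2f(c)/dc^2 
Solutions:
 f(c) = C1*sin(sqrt(3)*c/3) + C2*cos(sqrt(3)*c/3)


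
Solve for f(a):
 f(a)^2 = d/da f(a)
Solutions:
 f(a) = -1/(C1 + a)


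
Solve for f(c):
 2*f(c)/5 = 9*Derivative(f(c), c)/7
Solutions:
 f(c) = C1*exp(14*c/45)


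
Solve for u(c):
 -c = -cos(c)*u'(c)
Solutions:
 u(c) = C1 + Integral(c/cos(c), c)


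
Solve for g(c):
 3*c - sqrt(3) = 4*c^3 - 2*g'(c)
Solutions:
 g(c) = C1 + c^4/2 - 3*c^2/4 + sqrt(3)*c/2


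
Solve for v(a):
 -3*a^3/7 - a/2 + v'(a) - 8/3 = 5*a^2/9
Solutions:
 v(a) = C1 + 3*a^4/28 + 5*a^3/27 + a^2/4 + 8*a/3


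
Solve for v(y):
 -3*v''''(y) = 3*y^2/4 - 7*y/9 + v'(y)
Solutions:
 v(y) = C1 + C4*exp(-3^(2/3)*y/3) - y^3/4 + 7*y^2/18 + (C2*sin(3^(1/6)*y/2) + C3*cos(3^(1/6)*y/2))*exp(3^(2/3)*y/6)


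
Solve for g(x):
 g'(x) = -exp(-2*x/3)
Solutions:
 g(x) = C1 + 3*exp(-2*x/3)/2


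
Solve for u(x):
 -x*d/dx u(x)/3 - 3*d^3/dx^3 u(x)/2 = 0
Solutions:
 u(x) = C1 + Integral(C2*airyai(-6^(1/3)*x/3) + C3*airybi(-6^(1/3)*x/3), x)


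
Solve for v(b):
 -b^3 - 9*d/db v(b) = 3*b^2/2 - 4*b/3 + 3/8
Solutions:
 v(b) = C1 - b^4/36 - b^3/18 + 2*b^2/27 - b/24


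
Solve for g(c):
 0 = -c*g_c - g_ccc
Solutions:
 g(c) = C1 + Integral(C2*airyai(-c) + C3*airybi(-c), c)


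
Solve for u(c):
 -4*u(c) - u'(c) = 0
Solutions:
 u(c) = C1*exp(-4*c)


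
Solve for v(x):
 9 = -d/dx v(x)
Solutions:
 v(x) = C1 - 9*x


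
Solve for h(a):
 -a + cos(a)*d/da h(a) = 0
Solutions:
 h(a) = C1 + Integral(a/cos(a), a)


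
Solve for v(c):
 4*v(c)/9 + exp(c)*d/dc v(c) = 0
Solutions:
 v(c) = C1*exp(4*exp(-c)/9)


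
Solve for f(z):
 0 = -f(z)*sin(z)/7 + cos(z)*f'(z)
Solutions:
 f(z) = C1/cos(z)^(1/7)


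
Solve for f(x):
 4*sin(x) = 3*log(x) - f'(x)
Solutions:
 f(x) = C1 + 3*x*log(x) - 3*x + 4*cos(x)


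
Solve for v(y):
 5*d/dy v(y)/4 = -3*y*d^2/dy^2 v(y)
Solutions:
 v(y) = C1 + C2*y^(7/12)


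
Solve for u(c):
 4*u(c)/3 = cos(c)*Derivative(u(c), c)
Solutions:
 u(c) = C1*(sin(c) + 1)^(2/3)/(sin(c) - 1)^(2/3)


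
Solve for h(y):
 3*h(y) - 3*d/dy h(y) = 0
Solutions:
 h(y) = C1*exp(y)


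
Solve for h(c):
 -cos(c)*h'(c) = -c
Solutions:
 h(c) = C1 + Integral(c/cos(c), c)


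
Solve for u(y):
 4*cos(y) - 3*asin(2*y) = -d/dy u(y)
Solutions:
 u(y) = C1 + 3*y*asin(2*y) + 3*sqrt(1 - 4*y^2)/2 - 4*sin(y)


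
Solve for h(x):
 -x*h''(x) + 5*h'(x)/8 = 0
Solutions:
 h(x) = C1 + C2*x^(13/8)


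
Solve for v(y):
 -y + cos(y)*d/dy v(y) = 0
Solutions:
 v(y) = C1 + Integral(y/cos(y), y)


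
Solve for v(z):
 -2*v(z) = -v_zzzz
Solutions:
 v(z) = C1*exp(-2^(1/4)*z) + C2*exp(2^(1/4)*z) + C3*sin(2^(1/4)*z) + C4*cos(2^(1/4)*z)


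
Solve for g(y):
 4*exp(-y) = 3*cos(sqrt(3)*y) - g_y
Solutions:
 g(y) = C1 + sqrt(3)*sin(sqrt(3)*y) + 4*exp(-y)


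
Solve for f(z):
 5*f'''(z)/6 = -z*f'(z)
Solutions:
 f(z) = C1 + Integral(C2*airyai(-5^(2/3)*6^(1/3)*z/5) + C3*airybi(-5^(2/3)*6^(1/3)*z/5), z)


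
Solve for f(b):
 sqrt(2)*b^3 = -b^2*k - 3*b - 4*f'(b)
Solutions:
 f(b) = C1 - sqrt(2)*b^4/16 - b^3*k/12 - 3*b^2/8


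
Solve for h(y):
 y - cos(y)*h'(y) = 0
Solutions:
 h(y) = C1 + Integral(y/cos(y), y)


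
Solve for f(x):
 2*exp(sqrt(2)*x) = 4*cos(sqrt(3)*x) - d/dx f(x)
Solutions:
 f(x) = C1 - sqrt(2)*exp(sqrt(2)*x) + 4*sqrt(3)*sin(sqrt(3)*x)/3


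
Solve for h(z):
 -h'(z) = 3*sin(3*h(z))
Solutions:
 h(z) = -acos((-C1 - exp(18*z))/(C1 - exp(18*z)))/3 + 2*pi/3
 h(z) = acos((-C1 - exp(18*z))/(C1 - exp(18*z)))/3


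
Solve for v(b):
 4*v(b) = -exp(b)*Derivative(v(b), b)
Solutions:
 v(b) = C1*exp(4*exp(-b))


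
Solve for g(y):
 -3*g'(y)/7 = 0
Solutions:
 g(y) = C1


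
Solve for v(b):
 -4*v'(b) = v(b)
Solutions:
 v(b) = C1*exp(-b/4)


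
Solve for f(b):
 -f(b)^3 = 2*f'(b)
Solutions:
 f(b) = -sqrt(-1/(C1 - b))
 f(b) = sqrt(-1/(C1 - b))


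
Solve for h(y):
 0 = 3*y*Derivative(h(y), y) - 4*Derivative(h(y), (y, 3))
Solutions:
 h(y) = C1 + Integral(C2*airyai(6^(1/3)*y/2) + C3*airybi(6^(1/3)*y/2), y)


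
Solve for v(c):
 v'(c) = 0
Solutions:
 v(c) = C1


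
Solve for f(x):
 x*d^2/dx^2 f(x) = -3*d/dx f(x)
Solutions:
 f(x) = C1 + C2/x^2


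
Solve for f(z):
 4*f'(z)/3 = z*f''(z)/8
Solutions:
 f(z) = C1 + C2*z^(35/3)


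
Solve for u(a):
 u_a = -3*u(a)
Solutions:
 u(a) = C1*exp(-3*a)


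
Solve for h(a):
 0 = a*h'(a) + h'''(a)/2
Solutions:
 h(a) = C1 + Integral(C2*airyai(-2^(1/3)*a) + C3*airybi(-2^(1/3)*a), a)


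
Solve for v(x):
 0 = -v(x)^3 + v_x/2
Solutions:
 v(x) = -sqrt(2)*sqrt(-1/(C1 + 2*x))/2
 v(x) = sqrt(2)*sqrt(-1/(C1 + 2*x))/2


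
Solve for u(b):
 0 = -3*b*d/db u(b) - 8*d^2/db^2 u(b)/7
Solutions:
 u(b) = C1 + C2*erf(sqrt(21)*b/4)


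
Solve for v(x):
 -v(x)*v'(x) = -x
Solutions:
 v(x) = -sqrt(C1 + x^2)
 v(x) = sqrt(C1 + x^2)


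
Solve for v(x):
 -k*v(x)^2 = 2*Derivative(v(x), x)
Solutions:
 v(x) = 2/(C1 + k*x)


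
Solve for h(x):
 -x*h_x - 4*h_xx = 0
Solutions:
 h(x) = C1 + C2*erf(sqrt(2)*x/4)


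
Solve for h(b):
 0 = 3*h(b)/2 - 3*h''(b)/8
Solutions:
 h(b) = C1*exp(-2*b) + C2*exp(2*b)


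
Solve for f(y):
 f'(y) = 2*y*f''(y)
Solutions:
 f(y) = C1 + C2*y^(3/2)


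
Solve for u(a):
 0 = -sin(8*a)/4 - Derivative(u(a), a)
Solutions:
 u(a) = C1 + cos(8*a)/32


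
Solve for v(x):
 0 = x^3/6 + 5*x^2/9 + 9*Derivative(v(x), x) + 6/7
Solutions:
 v(x) = C1 - x^4/216 - 5*x^3/243 - 2*x/21


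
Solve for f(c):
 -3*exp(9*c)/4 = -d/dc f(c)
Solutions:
 f(c) = C1 + exp(9*c)/12


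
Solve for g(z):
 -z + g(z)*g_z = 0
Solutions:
 g(z) = -sqrt(C1 + z^2)
 g(z) = sqrt(C1 + z^2)


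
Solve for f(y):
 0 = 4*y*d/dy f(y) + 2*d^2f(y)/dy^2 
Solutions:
 f(y) = C1 + C2*erf(y)


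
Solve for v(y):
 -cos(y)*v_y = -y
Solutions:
 v(y) = C1 + Integral(y/cos(y), y)


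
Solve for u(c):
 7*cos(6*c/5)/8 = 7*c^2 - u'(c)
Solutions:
 u(c) = C1 + 7*c^3/3 - 35*sin(6*c/5)/48


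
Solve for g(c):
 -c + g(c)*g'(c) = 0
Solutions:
 g(c) = -sqrt(C1 + c^2)
 g(c) = sqrt(C1 + c^2)


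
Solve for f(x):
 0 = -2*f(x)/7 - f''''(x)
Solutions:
 f(x) = (C1*sin(14^(3/4)*x/14) + C2*cos(14^(3/4)*x/14))*exp(-14^(3/4)*x/14) + (C3*sin(14^(3/4)*x/14) + C4*cos(14^(3/4)*x/14))*exp(14^(3/4)*x/14)


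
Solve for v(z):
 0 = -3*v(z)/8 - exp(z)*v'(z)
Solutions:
 v(z) = C1*exp(3*exp(-z)/8)


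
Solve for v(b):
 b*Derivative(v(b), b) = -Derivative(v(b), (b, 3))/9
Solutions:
 v(b) = C1 + Integral(C2*airyai(-3^(2/3)*b) + C3*airybi(-3^(2/3)*b), b)


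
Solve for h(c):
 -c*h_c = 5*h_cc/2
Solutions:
 h(c) = C1 + C2*erf(sqrt(5)*c/5)


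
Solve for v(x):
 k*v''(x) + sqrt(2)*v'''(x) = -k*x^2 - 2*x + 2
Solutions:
 v(x) = C1 + C2*x + C3*exp(-sqrt(2)*k*x/2) - x^4/12 + x^3*(-1 + sqrt(2))/(3*k) + x^2*(1 - 2/k + sqrt(2)/k)/k


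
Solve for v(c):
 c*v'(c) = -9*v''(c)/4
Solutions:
 v(c) = C1 + C2*erf(sqrt(2)*c/3)


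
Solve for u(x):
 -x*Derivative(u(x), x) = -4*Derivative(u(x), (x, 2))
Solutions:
 u(x) = C1 + C2*erfi(sqrt(2)*x/4)


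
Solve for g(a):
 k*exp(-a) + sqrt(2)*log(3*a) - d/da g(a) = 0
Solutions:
 g(a) = C1 + sqrt(2)*a*log(a) + sqrt(2)*a*(-1 + log(3)) - k*exp(-a)


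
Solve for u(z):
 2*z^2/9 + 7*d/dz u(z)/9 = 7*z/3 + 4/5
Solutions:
 u(z) = C1 - 2*z^3/21 + 3*z^2/2 + 36*z/35


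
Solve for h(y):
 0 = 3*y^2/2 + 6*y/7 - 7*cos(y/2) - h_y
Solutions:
 h(y) = C1 + y^3/2 + 3*y^2/7 - 14*sin(y/2)


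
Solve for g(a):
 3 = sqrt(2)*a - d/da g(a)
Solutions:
 g(a) = C1 + sqrt(2)*a^2/2 - 3*a


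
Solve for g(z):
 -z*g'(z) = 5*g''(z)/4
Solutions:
 g(z) = C1 + C2*erf(sqrt(10)*z/5)


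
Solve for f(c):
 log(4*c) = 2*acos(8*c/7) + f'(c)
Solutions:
 f(c) = C1 + c*log(c) - 2*c*acos(8*c/7) - c + 2*c*log(2) + sqrt(49 - 64*c^2)/4


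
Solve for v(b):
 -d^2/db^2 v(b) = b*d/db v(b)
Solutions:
 v(b) = C1 + C2*erf(sqrt(2)*b/2)


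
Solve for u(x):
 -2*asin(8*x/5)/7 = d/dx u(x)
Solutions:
 u(x) = C1 - 2*x*asin(8*x/5)/7 - sqrt(25 - 64*x^2)/28


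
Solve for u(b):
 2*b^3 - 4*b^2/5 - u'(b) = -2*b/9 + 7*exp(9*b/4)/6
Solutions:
 u(b) = C1 + b^4/2 - 4*b^3/15 + b^2/9 - 14*exp(9*b/4)/27


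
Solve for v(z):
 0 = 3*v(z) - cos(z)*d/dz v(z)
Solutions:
 v(z) = C1*(sin(z) + 1)^(3/2)/(sin(z) - 1)^(3/2)


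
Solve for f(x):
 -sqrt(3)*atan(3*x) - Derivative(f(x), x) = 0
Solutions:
 f(x) = C1 - sqrt(3)*(x*atan(3*x) - log(9*x^2 + 1)/6)


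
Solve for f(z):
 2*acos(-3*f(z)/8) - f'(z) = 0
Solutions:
 Integral(1/acos(-3*_y/8), (_y, f(z))) = C1 + 2*z


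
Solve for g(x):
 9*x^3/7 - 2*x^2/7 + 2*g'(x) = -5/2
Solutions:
 g(x) = C1 - 9*x^4/56 + x^3/21 - 5*x/4


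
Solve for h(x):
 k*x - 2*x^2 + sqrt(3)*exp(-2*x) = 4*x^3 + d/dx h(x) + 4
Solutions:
 h(x) = C1 + k*x^2/2 - x^4 - 2*x^3/3 - 4*x - sqrt(3)*exp(-2*x)/2


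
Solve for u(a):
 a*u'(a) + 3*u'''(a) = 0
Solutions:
 u(a) = C1 + Integral(C2*airyai(-3^(2/3)*a/3) + C3*airybi(-3^(2/3)*a/3), a)


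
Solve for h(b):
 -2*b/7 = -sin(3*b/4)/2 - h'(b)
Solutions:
 h(b) = C1 + b^2/7 + 2*cos(3*b/4)/3


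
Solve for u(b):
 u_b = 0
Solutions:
 u(b) = C1


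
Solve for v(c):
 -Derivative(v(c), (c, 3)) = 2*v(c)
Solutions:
 v(c) = C3*exp(-2^(1/3)*c) + (C1*sin(2^(1/3)*sqrt(3)*c/2) + C2*cos(2^(1/3)*sqrt(3)*c/2))*exp(2^(1/3)*c/2)


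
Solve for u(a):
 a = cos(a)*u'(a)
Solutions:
 u(a) = C1 + Integral(a/cos(a), a)


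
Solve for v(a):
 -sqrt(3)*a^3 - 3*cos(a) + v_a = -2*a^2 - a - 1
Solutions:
 v(a) = C1 + sqrt(3)*a^4/4 - 2*a^3/3 - a^2/2 - a + 3*sin(a)


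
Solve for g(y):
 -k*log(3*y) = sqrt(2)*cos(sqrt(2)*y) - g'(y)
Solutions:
 g(y) = C1 + k*y*(log(y) - 1) + k*y*log(3) + sin(sqrt(2)*y)


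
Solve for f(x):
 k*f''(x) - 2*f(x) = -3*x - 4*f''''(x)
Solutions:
 f(x) = C1*exp(-sqrt(2)*x*sqrt(-k - sqrt(k^2 + 32))/4) + C2*exp(sqrt(2)*x*sqrt(-k - sqrt(k^2 + 32))/4) + C3*exp(-sqrt(2)*x*sqrt(-k + sqrt(k^2 + 32))/4) + C4*exp(sqrt(2)*x*sqrt(-k + sqrt(k^2 + 32))/4) + 3*x/2


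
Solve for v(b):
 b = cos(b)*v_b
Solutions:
 v(b) = C1 + Integral(b/cos(b), b)


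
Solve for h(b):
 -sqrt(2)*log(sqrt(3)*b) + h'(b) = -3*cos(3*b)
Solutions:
 h(b) = C1 + sqrt(2)*b*(log(b) - 1) + sqrt(2)*b*log(3)/2 - sin(3*b)


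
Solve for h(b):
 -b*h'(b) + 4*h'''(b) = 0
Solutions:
 h(b) = C1 + Integral(C2*airyai(2^(1/3)*b/2) + C3*airybi(2^(1/3)*b/2), b)


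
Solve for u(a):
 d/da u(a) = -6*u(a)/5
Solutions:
 u(a) = C1*exp(-6*a/5)


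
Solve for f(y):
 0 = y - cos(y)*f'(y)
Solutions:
 f(y) = C1 + Integral(y/cos(y), y)


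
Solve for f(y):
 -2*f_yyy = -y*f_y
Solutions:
 f(y) = C1 + Integral(C2*airyai(2^(2/3)*y/2) + C3*airybi(2^(2/3)*y/2), y)


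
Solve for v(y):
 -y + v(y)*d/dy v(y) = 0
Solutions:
 v(y) = -sqrt(C1 + y^2)
 v(y) = sqrt(C1 + y^2)


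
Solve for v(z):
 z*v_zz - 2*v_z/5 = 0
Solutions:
 v(z) = C1 + C2*z^(7/5)


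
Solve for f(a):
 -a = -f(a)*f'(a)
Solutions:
 f(a) = -sqrt(C1 + a^2)
 f(a) = sqrt(C1 + a^2)


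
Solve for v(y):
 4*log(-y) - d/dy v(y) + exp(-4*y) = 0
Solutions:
 v(y) = C1 + 4*y*log(-y) - 4*y - exp(-4*y)/4


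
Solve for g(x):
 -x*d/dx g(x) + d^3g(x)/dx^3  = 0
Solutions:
 g(x) = C1 + Integral(C2*airyai(x) + C3*airybi(x), x)


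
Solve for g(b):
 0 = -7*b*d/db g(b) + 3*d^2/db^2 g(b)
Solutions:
 g(b) = C1 + C2*erfi(sqrt(42)*b/6)


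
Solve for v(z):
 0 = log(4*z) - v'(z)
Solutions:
 v(z) = C1 + z*log(z) - z + z*log(4)


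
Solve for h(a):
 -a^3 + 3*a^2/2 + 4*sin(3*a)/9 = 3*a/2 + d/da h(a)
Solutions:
 h(a) = C1 - a^4/4 + a^3/2 - 3*a^2/4 - 4*cos(3*a)/27


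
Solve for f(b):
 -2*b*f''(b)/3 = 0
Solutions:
 f(b) = C1 + C2*b


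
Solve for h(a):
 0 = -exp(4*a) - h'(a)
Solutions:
 h(a) = C1 - exp(4*a)/4


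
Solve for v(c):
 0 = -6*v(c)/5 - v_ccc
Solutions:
 v(c) = C3*exp(-5^(2/3)*6^(1/3)*c/5) + (C1*sin(2^(1/3)*3^(5/6)*5^(2/3)*c/10) + C2*cos(2^(1/3)*3^(5/6)*5^(2/3)*c/10))*exp(5^(2/3)*6^(1/3)*c/10)


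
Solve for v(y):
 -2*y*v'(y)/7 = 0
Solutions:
 v(y) = C1


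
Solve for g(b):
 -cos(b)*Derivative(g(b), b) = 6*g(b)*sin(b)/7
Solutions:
 g(b) = C1*cos(b)^(6/7)


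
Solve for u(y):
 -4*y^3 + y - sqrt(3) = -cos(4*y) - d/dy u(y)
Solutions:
 u(y) = C1 + y^4 - y^2/2 + sqrt(3)*y - sin(4*y)/4


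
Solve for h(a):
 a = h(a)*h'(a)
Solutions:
 h(a) = -sqrt(C1 + a^2)
 h(a) = sqrt(C1 + a^2)


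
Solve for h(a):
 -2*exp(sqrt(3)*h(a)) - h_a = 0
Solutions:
 h(a) = sqrt(3)*(2*log(1/(C1 + 2*a)) - log(3))/6


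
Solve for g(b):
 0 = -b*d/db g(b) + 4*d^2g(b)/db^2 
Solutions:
 g(b) = C1 + C2*erfi(sqrt(2)*b/4)


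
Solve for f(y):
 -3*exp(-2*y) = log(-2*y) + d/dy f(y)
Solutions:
 f(y) = C1 - y*log(-y) + y*(1 - log(2)) + 3*exp(-2*y)/2


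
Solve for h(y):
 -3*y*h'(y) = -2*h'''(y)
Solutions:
 h(y) = C1 + Integral(C2*airyai(2^(2/3)*3^(1/3)*y/2) + C3*airybi(2^(2/3)*3^(1/3)*y/2), y)


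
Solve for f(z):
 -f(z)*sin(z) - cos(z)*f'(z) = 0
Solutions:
 f(z) = C1*cos(z)


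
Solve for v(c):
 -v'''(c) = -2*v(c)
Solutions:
 v(c) = C3*exp(2^(1/3)*c) + (C1*sin(2^(1/3)*sqrt(3)*c/2) + C2*cos(2^(1/3)*sqrt(3)*c/2))*exp(-2^(1/3)*c/2)


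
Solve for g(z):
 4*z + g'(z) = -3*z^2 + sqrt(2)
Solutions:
 g(z) = C1 - z^3 - 2*z^2 + sqrt(2)*z


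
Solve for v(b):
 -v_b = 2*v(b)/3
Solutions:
 v(b) = C1*exp(-2*b/3)


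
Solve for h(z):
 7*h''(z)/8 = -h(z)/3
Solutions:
 h(z) = C1*sin(2*sqrt(42)*z/21) + C2*cos(2*sqrt(42)*z/21)


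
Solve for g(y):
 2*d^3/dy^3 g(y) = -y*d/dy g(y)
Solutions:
 g(y) = C1 + Integral(C2*airyai(-2^(2/3)*y/2) + C3*airybi(-2^(2/3)*y/2), y)


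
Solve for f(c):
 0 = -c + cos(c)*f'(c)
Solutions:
 f(c) = C1 + Integral(c/cos(c), c)


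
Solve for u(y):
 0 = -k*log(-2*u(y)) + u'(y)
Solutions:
 Integral(1/(log(-_y) + log(2)), (_y, u(y))) = C1 + k*y


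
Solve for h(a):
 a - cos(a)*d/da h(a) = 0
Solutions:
 h(a) = C1 + Integral(a/cos(a), a)


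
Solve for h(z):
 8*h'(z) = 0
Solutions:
 h(z) = C1


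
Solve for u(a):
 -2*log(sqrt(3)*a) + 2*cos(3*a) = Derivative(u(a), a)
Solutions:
 u(a) = C1 - 2*a*log(a) - a*log(3) + 2*a + 2*sin(3*a)/3


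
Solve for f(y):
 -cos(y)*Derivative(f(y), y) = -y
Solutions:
 f(y) = C1 + Integral(y/cos(y), y)


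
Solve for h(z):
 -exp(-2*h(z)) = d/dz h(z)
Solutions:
 h(z) = log(-sqrt(C1 - 2*z))
 h(z) = log(C1 - 2*z)/2


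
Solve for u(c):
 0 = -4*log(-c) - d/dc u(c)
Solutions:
 u(c) = C1 - 4*c*log(-c) + 4*c


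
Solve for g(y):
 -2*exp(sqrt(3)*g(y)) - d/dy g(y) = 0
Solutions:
 g(y) = sqrt(3)*(2*log(1/(C1 + 2*y)) - log(3))/6


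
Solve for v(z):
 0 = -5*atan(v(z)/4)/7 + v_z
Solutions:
 Integral(1/atan(_y/4), (_y, v(z))) = C1 + 5*z/7


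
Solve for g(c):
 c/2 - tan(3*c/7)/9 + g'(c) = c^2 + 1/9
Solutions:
 g(c) = C1 + c^3/3 - c^2/4 + c/9 - 7*log(cos(3*c/7))/27


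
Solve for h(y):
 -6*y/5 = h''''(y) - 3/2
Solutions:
 h(y) = C1 + C2*y + C3*y^2 + C4*y^3 - y^5/100 + y^4/16


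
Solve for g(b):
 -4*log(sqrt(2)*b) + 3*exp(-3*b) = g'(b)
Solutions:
 g(b) = C1 - 4*b*log(b) + 2*b*(2 - log(2)) - exp(-3*b)


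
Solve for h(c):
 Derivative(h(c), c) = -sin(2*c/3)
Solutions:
 h(c) = C1 + 3*cos(2*c/3)/2


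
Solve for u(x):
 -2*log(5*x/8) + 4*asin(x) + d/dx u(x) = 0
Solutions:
 u(x) = C1 + 2*x*log(x) - 4*x*asin(x) - 6*x*log(2) - 2*x + 2*x*log(5) - 4*sqrt(1 - x^2)


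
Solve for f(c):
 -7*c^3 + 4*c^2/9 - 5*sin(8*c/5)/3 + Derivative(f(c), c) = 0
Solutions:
 f(c) = C1 + 7*c^4/4 - 4*c^3/27 - 25*cos(8*c/5)/24


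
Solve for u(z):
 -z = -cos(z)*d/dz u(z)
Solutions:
 u(z) = C1 + Integral(z/cos(z), z)


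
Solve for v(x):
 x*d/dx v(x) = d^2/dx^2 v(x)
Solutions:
 v(x) = C1 + C2*erfi(sqrt(2)*x/2)


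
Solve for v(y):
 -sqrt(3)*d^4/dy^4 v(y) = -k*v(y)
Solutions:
 v(y) = C1*exp(-3^(7/8)*k^(1/4)*y/3) + C2*exp(3^(7/8)*k^(1/4)*y/3) + C3*exp(-3^(7/8)*I*k^(1/4)*y/3) + C4*exp(3^(7/8)*I*k^(1/4)*y/3)


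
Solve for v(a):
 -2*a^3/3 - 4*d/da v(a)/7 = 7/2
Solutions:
 v(a) = C1 - 7*a^4/24 - 49*a/8


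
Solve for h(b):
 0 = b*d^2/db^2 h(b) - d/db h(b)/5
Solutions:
 h(b) = C1 + C2*b^(6/5)


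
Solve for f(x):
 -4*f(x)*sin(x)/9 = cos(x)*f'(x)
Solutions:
 f(x) = C1*cos(x)^(4/9)


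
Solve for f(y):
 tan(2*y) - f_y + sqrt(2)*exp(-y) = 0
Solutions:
 f(y) = C1 + log(tan(2*y)^2 + 1)/4 - sqrt(2)*exp(-y)


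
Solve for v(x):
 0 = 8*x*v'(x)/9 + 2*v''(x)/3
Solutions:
 v(x) = C1 + C2*erf(sqrt(6)*x/3)


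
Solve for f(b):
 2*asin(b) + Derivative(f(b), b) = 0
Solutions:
 f(b) = C1 - 2*b*asin(b) - 2*sqrt(1 - b^2)


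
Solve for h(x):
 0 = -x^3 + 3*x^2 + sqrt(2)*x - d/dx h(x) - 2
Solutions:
 h(x) = C1 - x^4/4 + x^3 + sqrt(2)*x^2/2 - 2*x


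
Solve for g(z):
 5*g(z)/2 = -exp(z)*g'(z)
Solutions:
 g(z) = C1*exp(5*exp(-z)/2)


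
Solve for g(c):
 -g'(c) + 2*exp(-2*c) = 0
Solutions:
 g(c) = C1 - exp(-2*c)


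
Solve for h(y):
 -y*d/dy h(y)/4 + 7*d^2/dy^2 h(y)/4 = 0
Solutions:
 h(y) = C1 + C2*erfi(sqrt(14)*y/14)


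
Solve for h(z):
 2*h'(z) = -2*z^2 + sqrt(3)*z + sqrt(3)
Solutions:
 h(z) = C1 - z^3/3 + sqrt(3)*z^2/4 + sqrt(3)*z/2


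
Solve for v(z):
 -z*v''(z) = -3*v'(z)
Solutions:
 v(z) = C1 + C2*z^4


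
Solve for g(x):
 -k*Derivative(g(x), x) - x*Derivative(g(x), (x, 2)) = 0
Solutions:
 g(x) = C1 + x^(1 - re(k))*(C2*sin(log(x)*Abs(im(k))) + C3*cos(log(x)*im(k)))


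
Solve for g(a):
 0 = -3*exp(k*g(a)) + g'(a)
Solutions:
 g(a) = Piecewise((log(-1/(C1*k + 3*a*k))/k, Ne(k, 0)), (nan, True))
 g(a) = Piecewise((C1 + 3*a, Eq(k, 0)), (nan, True))


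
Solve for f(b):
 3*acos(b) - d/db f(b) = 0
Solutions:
 f(b) = C1 + 3*b*acos(b) - 3*sqrt(1 - b^2)


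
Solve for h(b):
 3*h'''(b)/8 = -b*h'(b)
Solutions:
 h(b) = C1 + Integral(C2*airyai(-2*3^(2/3)*b/3) + C3*airybi(-2*3^(2/3)*b/3), b)


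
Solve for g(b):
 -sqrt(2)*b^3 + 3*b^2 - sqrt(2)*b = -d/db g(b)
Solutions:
 g(b) = C1 + sqrt(2)*b^4/4 - b^3 + sqrt(2)*b^2/2


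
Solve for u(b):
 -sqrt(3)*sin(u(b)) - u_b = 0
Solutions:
 u(b) = -acos((-C1 - exp(2*sqrt(3)*b))/(C1 - exp(2*sqrt(3)*b))) + 2*pi
 u(b) = acos((-C1 - exp(2*sqrt(3)*b))/(C1 - exp(2*sqrt(3)*b)))


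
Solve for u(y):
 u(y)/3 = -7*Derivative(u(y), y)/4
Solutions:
 u(y) = C1*exp(-4*y/21)


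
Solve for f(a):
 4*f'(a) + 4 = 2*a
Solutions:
 f(a) = C1 + a^2/4 - a


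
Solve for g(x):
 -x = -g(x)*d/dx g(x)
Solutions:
 g(x) = -sqrt(C1 + x^2)
 g(x) = sqrt(C1 + x^2)


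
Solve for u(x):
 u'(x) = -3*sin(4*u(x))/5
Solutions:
 3*x/5 + log(cos(4*u(x)) - 1)/8 - log(cos(4*u(x)) + 1)/8 = C1


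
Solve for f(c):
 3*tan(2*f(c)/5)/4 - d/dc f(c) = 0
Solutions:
 f(c) = -5*asin(C1*exp(3*c/10))/2 + 5*pi/2
 f(c) = 5*asin(C1*exp(3*c/10))/2


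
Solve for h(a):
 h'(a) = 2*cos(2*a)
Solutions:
 h(a) = C1 + sin(2*a)


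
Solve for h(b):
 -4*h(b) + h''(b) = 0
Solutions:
 h(b) = C1*exp(-2*b) + C2*exp(2*b)


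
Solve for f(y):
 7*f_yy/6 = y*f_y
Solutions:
 f(y) = C1 + C2*erfi(sqrt(21)*y/7)


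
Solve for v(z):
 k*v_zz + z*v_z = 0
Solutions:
 v(z) = C1 + C2*sqrt(k)*erf(sqrt(2)*z*sqrt(1/k)/2)


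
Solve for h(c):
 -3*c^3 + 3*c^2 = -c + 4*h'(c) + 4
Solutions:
 h(c) = C1 - 3*c^4/16 + c^3/4 + c^2/8 - c


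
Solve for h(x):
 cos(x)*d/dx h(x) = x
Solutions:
 h(x) = C1 + Integral(x/cos(x), x)


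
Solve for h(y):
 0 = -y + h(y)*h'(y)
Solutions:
 h(y) = -sqrt(C1 + y^2)
 h(y) = sqrt(C1 + y^2)


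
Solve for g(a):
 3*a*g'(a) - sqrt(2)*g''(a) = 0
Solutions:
 g(a) = C1 + C2*erfi(2^(1/4)*sqrt(3)*a/2)


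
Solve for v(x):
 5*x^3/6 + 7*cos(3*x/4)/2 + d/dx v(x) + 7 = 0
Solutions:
 v(x) = C1 - 5*x^4/24 - 7*x - 14*sin(3*x/4)/3


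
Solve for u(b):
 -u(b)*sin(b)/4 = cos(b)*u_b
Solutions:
 u(b) = C1*cos(b)^(1/4)


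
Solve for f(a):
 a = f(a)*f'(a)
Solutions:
 f(a) = -sqrt(C1 + a^2)
 f(a) = sqrt(C1 + a^2)


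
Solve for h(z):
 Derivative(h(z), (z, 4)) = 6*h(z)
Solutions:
 h(z) = C1*exp(-6^(1/4)*z) + C2*exp(6^(1/4)*z) + C3*sin(6^(1/4)*z) + C4*cos(6^(1/4)*z)


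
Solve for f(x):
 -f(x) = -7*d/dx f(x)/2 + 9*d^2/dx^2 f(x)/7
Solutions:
 f(x) = C1*exp(x*(49 - sqrt(1393))/36) + C2*exp(x*(sqrt(1393) + 49)/36)


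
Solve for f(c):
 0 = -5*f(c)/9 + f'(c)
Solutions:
 f(c) = C1*exp(5*c/9)


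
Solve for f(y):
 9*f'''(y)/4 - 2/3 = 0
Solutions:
 f(y) = C1 + C2*y + C3*y^2 + 4*y^3/81


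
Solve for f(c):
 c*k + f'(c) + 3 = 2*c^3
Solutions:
 f(c) = C1 + c^4/2 - c^2*k/2 - 3*c


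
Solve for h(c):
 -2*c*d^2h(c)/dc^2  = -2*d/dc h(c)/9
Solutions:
 h(c) = C1 + C2*c^(10/9)


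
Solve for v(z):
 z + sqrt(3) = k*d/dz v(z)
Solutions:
 v(z) = C1 + z^2/(2*k) + sqrt(3)*z/k


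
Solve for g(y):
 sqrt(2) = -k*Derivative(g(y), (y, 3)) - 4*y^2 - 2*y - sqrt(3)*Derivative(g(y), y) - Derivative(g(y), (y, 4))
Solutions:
 g(y) = C1 + C2*exp(-y*(k^2/(k^3 + sqrt(-4*k^6 + (2*k^3 + 27*sqrt(3))^2)/2 + 27*sqrt(3)/2)^(1/3) + k + (k^3 + sqrt(-4*k^6 + (2*k^3 + 27*sqrt(3))^2)/2 + 27*sqrt(3)/2)^(1/3))/3) + C3*exp(y*(-4*k^2/((-1 + sqrt(3)*I)*(k^3 + sqrt(-4*k^6 + (2*k^3 + 27*sqrt(3))^2)/2 + 27*sqrt(3)/2)^(1/3)) - 2*k + (k^3 + sqrt(-4*k^6 + (2*k^3 + 27*sqrt(3))^2)/2 + 27*sqrt(3)/2)^(1/3) - sqrt(3)*I*(k^3 + sqrt(-4*k^6 + (2*k^3 + 27*sqrt(3))^2)/2 + 27*sqrt(3)/2)^(1/3))/6) + C4*exp(y*(4*k^2/((1 + sqrt(3)*I)*(k^3 + sqrt(-4*k^6 + (2*k^3 + 27*sqrt(3))^2)/2 + 27*sqrt(3)/2)^(1/3)) - 2*k + (k^3 + sqrt(-4*k^6 + (2*k^3 + 27*sqrt(3))^2)/2 + 27*sqrt(3)/2)^(1/3) + sqrt(3)*I*(k^3 + sqrt(-4*k^6 + (2*k^3 + 27*sqrt(3))^2)/2 + 27*sqrt(3)/2)^(1/3))/6) + 8*k*y/3 - 4*sqrt(3)*y^3/9 - sqrt(3)*y^2/3 - sqrt(6)*y/3


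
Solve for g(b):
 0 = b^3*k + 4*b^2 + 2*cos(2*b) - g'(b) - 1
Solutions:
 g(b) = C1 + b^4*k/4 + 4*b^3/3 - b + sin(2*b)


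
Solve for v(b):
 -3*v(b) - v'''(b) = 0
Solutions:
 v(b) = C3*exp(-3^(1/3)*b) + (C1*sin(3^(5/6)*b/2) + C2*cos(3^(5/6)*b/2))*exp(3^(1/3)*b/2)


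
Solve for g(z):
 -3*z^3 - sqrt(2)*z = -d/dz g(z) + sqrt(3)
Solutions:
 g(z) = C1 + 3*z^4/4 + sqrt(2)*z^2/2 + sqrt(3)*z


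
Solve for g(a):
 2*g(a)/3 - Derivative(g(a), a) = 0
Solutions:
 g(a) = C1*exp(2*a/3)


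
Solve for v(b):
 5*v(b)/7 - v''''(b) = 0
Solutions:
 v(b) = C1*exp(-5^(1/4)*7^(3/4)*b/7) + C2*exp(5^(1/4)*7^(3/4)*b/7) + C3*sin(5^(1/4)*7^(3/4)*b/7) + C4*cos(5^(1/4)*7^(3/4)*b/7)


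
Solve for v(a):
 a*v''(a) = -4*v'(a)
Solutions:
 v(a) = C1 + C2/a^3


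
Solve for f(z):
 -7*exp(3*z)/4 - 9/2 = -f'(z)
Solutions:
 f(z) = C1 + 9*z/2 + 7*exp(3*z)/12


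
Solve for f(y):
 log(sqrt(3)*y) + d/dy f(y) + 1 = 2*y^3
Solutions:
 f(y) = C1 + y^4/2 - y*log(y) - y*log(3)/2


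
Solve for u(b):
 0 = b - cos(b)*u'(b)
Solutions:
 u(b) = C1 + Integral(b/cos(b), b)


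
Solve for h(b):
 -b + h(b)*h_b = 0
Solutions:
 h(b) = -sqrt(C1 + b^2)
 h(b) = sqrt(C1 + b^2)


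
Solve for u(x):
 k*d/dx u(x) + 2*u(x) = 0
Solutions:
 u(x) = C1*exp(-2*x/k)


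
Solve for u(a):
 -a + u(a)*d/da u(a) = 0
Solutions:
 u(a) = -sqrt(C1 + a^2)
 u(a) = sqrt(C1 + a^2)


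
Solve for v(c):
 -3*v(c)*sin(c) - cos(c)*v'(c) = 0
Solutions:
 v(c) = C1*cos(c)^3


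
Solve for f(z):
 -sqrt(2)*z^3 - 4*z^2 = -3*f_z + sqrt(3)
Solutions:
 f(z) = C1 + sqrt(2)*z^4/12 + 4*z^3/9 + sqrt(3)*z/3


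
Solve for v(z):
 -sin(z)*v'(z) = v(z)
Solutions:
 v(z) = C1*sqrt(cos(z) + 1)/sqrt(cos(z) - 1)


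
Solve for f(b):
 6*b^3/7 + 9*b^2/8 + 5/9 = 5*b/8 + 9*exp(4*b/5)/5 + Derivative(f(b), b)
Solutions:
 f(b) = C1 + 3*b^4/14 + 3*b^3/8 - 5*b^2/16 + 5*b/9 - 9*exp(4*b/5)/4


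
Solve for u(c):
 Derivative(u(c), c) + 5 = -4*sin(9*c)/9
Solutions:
 u(c) = C1 - 5*c + 4*cos(9*c)/81


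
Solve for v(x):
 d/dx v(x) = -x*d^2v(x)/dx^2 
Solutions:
 v(x) = C1 + C2*log(x)


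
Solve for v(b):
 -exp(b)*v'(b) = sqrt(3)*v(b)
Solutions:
 v(b) = C1*exp(sqrt(3)*exp(-b))


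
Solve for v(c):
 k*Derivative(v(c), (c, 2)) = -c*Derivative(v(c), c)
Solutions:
 v(c) = C1 + C2*sqrt(k)*erf(sqrt(2)*c*sqrt(1/k)/2)


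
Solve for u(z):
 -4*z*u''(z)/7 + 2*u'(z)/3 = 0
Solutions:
 u(z) = C1 + C2*z^(13/6)


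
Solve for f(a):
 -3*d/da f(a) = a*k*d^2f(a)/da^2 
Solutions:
 f(a) = C1 + a^(((re(k) - 3)*re(k) + im(k)^2)/(re(k)^2 + im(k)^2))*(C2*sin(3*log(a)*Abs(im(k))/(re(k)^2 + im(k)^2)) + C3*cos(3*log(a)*im(k)/(re(k)^2 + im(k)^2)))


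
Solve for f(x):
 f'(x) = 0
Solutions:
 f(x) = C1


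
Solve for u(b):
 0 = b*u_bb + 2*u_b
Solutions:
 u(b) = C1 + C2/b


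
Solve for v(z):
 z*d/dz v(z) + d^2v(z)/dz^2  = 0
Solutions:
 v(z) = C1 + C2*erf(sqrt(2)*z/2)


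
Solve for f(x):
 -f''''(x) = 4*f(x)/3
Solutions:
 f(x) = (C1*sin(3^(3/4)*x/3) + C2*cos(3^(3/4)*x/3))*exp(-3^(3/4)*x/3) + (C3*sin(3^(3/4)*x/3) + C4*cos(3^(3/4)*x/3))*exp(3^(3/4)*x/3)


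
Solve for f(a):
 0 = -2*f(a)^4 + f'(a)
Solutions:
 f(a) = (-1/(C1 + 6*a))^(1/3)
 f(a) = (-1/(C1 + 2*a))^(1/3)*(-3^(2/3) - 3*3^(1/6)*I)/6
 f(a) = (-1/(C1 + 2*a))^(1/3)*(-3^(2/3) + 3*3^(1/6)*I)/6


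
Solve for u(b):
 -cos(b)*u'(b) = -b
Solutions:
 u(b) = C1 + Integral(b/cos(b), b)


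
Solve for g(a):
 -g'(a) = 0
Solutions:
 g(a) = C1


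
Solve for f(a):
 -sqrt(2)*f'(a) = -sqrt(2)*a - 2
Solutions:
 f(a) = C1 + a^2/2 + sqrt(2)*a


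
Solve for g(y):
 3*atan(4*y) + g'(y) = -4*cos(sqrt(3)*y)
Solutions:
 g(y) = C1 - 3*y*atan(4*y) + 3*log(16*y^2 + 1)/8 - 4*sqrt(3)*sin(sqrt(3)*y)/3


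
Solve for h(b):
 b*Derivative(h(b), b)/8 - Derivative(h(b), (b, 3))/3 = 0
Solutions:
 h(b) = C1 + Integral(C2*airyai(3^(1/3)*b/2) + C3*airybi(3^(1/3)*b/2), b)


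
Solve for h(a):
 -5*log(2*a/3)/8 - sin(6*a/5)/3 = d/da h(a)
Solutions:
 h(a) = C1 - 5*a*log(a)/8 - 5*a*log(2)/8 + 5*a/8 + 5*a*log(3)/8 + 5*cos(6*a/5)/18


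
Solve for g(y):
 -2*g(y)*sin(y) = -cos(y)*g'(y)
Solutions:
 g(y) = C1/cos(y)^2


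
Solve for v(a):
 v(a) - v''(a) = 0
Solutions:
 v(a) = C1*exp(-a) + C2*exp(a)


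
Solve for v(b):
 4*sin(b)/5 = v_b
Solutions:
 v(b) = C1 - 4*cos(b)/5


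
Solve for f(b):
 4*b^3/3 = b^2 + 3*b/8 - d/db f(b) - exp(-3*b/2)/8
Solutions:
 f(b) = C1 - b^4/3 + b^3/3 + 3*b^2/16 + exp(-3*b/2)/12


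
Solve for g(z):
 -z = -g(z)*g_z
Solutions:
 g(z) = -sqrt(C1 + z^2)
 g(z) = sqrt(C1 + z^2)


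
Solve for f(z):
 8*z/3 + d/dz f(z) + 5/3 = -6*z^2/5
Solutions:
 f(z) = C1 - 2*z^3/5 - 4*z^2/3 - 5*z/3


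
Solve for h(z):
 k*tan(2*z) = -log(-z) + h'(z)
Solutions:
 h(z) = C1 - k*log(cos(2*z))/2 + z*log(-z) - z


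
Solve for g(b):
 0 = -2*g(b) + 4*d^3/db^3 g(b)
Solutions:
 g(b) = C3*exp(2^(2/3)*b/2) + (C1*sin(2^(2/3)*sqrt(3)*b/4) + C2*cos(2^(2/3)*sqrt(3)*b/4))*exp(-2^(2/3)*b/4)


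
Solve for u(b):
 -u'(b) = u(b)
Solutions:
 u(b) = C1*exp(-b)


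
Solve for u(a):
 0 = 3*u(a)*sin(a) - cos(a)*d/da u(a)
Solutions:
 u(a) = C1/cos(a)^3


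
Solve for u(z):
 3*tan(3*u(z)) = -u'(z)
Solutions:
 u(z) = -asin(C1*exp(-9*z))/3 + pi/3
 u(z) = asin(C1*exp(-9*z))/3


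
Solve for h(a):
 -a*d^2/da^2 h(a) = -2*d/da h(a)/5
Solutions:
 h(a) = C1 + C2*a^(7/5)


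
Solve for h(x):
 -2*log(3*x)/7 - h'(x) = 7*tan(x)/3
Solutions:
 h(x) = C1 - 2*x*log(x)/7 - 2*x*log(3)/7 + 2*x/7 + 7*log(cos(x))/3


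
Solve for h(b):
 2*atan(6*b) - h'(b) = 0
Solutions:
 h(b) = C1 + 2*b*atan(6*b) - log(36*b^2 + 1)/6


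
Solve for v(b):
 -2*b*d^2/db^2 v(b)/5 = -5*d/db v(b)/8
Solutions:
 v(b) = C1 + C2*b^(41/16)


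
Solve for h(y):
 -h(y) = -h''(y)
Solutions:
 h(y) = C1*exp(-y) + C2*exp(y)


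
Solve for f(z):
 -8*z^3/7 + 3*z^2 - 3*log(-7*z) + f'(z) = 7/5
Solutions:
 f(z) = C1 + 2*z^4/7 - z^3 + 3*z*log(-z) + z*(-8/5 + 3*log(7))


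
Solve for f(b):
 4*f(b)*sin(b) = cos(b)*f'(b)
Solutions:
 f(b) = C1/cos(b)^4


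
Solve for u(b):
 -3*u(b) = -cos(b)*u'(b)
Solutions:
 u(b) = C1*(sin(b) + 1)^(3/2)/(sin(b) - 1)^(3/2)


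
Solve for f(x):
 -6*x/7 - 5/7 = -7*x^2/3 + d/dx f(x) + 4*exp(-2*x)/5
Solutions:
 f(x) = C1 + 7*x^3/9 - 3*x^2/7 - 5*x/7 + 2*exp(-2*x)/5


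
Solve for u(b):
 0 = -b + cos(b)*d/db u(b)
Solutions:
 u(b) = C1 + Integral(b/cos(b), b)


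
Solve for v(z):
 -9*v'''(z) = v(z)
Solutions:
 v(z) = C3*exp(-3^(1/3)*z/3) + (C1*sin(3^(5/6)*z/6) + C2*cos(3^(5/6)*z/6))*exp(3^(1/3)*z/6)


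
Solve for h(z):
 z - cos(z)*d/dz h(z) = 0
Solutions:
 h(z) = C1 + Integral(z/cos(z), z)


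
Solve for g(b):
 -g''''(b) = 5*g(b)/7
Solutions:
 g(b) = (C1*sin(sqrt(2)*5^(1/4)*7^(3/4)*b/14) + C2*cos(sqrt(2)*5^(1/4)*7^(3/4)*b/14))*exp(-sqrt(2)*5^(1/4)*7^(3/4)*b/14) + (C3*sin(sqrt(2)*5^(1/4)*7^(3/4)*b/14) + C4*cos(sqrt(2)*5^(1/4)*7^(3/4)*b/14))*exp(sqrt(2)*5^(1/4)*7^(3/4)*b/14)
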